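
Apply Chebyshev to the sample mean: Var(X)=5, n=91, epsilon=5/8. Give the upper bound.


Var(Xbar) = Var(X)/n = 5/91
Chebyshev: P(|Xbar-mu| >= 5/8) <= Var(Xbar)/(5/8)^2 = (5/91)/(25/64) = 64/455

64/455


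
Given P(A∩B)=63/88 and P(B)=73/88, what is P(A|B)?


P(A|B) = P(A∩B)/P(B) = (126/176)/(146/176) = 126/146 = 63/73

63/73


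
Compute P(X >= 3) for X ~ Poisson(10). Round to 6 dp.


P(X>=3) = 1 - P(X<=2) = 1 - (e^(-10)*10^0/0! + e^(-10)*10^1/1! + e^(-10)*10^2/2!)
≈ 1 - (0.0000453999 + 0.0004539993 + 0.0022699965)
= 1 - 0.0027693957 = 0.9972306043
≈ 0.997231

0.997231


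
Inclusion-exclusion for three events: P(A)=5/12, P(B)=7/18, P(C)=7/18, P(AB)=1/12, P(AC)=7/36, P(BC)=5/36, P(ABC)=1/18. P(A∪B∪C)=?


P(A∪B∪C) = P(A)+P(B)+P(C) - P(AB)-P(AC)-P(BC) + P(ABC)
= 5/12+7/18+7/18 - 1/12-7/36-5/36 + 1/18
= 5/6

5/6


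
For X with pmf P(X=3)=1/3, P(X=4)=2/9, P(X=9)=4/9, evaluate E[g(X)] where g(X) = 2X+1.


E[2X+1] = sum(g(x)*P(x))
= 7*1/3 + 9*2/9 + 19*4/9
= 115/9

115/9


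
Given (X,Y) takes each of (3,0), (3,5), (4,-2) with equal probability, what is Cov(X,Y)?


E[X]=10/3, E[Y]=1, E[XY]=7/3
Cov(X,Y) = E[XY] - E[X]E[Y] = 7/3 - 10/3*1 = -1

-1


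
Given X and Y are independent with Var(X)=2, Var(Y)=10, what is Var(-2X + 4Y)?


Independence => Cov(X,Y)=0
Var(-2X + 4Y) = (-2)^2*Var(X) + 4^2*Var(Y)
= 4*2 + 16*10 = 168

168


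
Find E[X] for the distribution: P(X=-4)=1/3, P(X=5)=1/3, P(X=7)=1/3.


E[X] = sum(x * P(x))
= -4*1/3 + 5*1/3 + 7*1/3
= 8/3

8/3


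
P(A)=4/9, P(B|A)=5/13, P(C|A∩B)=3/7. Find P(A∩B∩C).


P(A∩B∩C) = P(A) * P(B|A) * P(C|A∩B)
= 4/9 * 5/13 * 3/7
= 20/117 * 3/7 = 20/273

20/273


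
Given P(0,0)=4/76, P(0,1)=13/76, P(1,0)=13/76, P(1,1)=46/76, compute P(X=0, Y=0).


Read from table: P(X=0, Y=0) = 4/76 = 1/19

1/19


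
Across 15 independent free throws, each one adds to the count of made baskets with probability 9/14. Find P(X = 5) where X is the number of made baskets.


P(X=5) = C(15,5) * p^5 * (1-p)^10
= 3003 * 59049/537824 * 9765625/289254654976
= 247383017578125/22224013651116032

247383017578125/22224013651116032


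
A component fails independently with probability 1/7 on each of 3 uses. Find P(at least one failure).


P(at least one) = 1 - P(none)
P(none) = (1 - 1/7)^3 = (6/7)^3 = 216/343
P(at least one) = 1 - 216/343 = 127/343

127/343


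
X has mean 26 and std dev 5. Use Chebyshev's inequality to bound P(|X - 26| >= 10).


k = 10/5 = 2
Chebyshev: P(|X-mu| >= k*sigma) <= 1/k^2 = 1/2^2 = 1/4

1/4


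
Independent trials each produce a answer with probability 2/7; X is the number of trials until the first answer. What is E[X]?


For geometric (trials until first success), E[X] = 1/p = 1/(2/7) = 7/2

7/2


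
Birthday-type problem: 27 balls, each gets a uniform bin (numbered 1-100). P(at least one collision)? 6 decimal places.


P(all different) = prod((100-i)/100 for i=0..26) = 0.020878
P(at least one match) = 1 - 0.020878 = 0.979122

0.979122


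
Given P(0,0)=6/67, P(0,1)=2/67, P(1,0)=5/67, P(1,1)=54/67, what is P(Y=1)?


P(Y=1) = P(0,1)+P(1,1) = 2/67 + 54/67 = 56/67

56/67


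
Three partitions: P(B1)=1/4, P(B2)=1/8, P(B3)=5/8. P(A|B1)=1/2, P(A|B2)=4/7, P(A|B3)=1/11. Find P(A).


P(A) = P(A|B1)P(B1) + P(A|B2)P(B2) + P(A|B3)P(B3)
= 1/2*1/4 + 4/7*1/8 + 1/11*5/8
= 1/8 + 1/14 + 5/88 = 39/154

39/154


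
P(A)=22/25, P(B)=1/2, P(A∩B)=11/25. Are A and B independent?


P(A)*P(B) = 22/25*1/2 = 11/25
P(A∩B) = 11/25, which equals P(A)P(B), so independent

Yes, A and B are independent


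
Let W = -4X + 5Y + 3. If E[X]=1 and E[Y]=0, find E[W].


E[-4X + 5Y + 3] = -4*E[X] + 5*E[Y] + 3
= (-4)*(1) + (5)*(0) + (3)
= -4 + 0 + 3 = -1

-1


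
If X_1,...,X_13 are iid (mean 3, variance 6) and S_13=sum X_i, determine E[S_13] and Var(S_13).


E[S_n] = n*mu = 13*3 = 39
Var(S_n) = n*sigma^2 = 13*6 = 78

E[S_13]=39, Var(S_13)=78


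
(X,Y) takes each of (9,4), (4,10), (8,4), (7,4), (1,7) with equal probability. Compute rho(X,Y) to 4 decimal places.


Cov(X,Y) = -5.0400, Var(X) = 8.5600, Var(Y) = 5.7600
rho = Cov/(sqrt(VarX)*sqrt(VarY)) = -0.7178

-0.7178


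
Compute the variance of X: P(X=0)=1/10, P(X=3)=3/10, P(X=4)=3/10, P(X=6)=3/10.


E[X] = 39/10, E[X^2] = 183/10
Var(X) = E[X^2] - (E[X])^2 = 183/10 - (39/10)^2 = 309/100

309/100


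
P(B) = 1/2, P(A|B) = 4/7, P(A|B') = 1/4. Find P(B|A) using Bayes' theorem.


P(A) = P(A|B)P(B) + P(A|B')P(B') = 4/7*1/2 + 1/4*1/2 = 23/56
P(B|A) = P(A|B)P(B)/P(A) = (2/7)/(23/56) = 16/23

16/23


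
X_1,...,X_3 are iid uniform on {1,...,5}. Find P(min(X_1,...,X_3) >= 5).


P(min >= 5) = P(all X_i >= 5) = (P(X_1 >= 5))^3
= (1/5)^3 = 1/125

1/125


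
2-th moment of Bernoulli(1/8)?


For Bernoulli: X in {0,1}
E[X^2] = 0^2*(1-1/8) + 1^2*1/8 = 1/8

1/8


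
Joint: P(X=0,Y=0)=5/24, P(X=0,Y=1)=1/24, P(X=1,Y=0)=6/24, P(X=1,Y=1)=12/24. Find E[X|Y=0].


P(Y=0) = 11/24
E[X|Y=0] = (0*5 + 1*6)/11 = 6/11

6/11


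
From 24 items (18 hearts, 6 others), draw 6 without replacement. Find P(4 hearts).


P(X=4) = C(18,4)*C(6,2) / C(24,6)
= 3060*15 / 134596
= 45900/134596 = 11475/33649

11475/33649


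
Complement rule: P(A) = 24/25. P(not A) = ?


P(A') = 1 - P(A) = 1 - 24/25 = 1/25

1/25


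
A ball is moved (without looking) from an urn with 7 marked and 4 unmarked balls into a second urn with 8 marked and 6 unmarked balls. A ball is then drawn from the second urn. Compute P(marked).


P(transfer marked) = 7/11; P(transfer unmarked) = 4/11
If marked transferred: Urn II has 9 marked of 15, so P(marked|marked moved) = 3/5
If unmarked transferred: Urn II has 8 marked of 15, so P(marked|unmarked moved) = 8/15
By total probability: P(marked) = 7/11*3/5 + 4/11*8/15 = 19/33

19/33


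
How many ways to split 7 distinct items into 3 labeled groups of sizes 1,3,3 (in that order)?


7! = 5040
Denominator: 1!=1 * 3!=6 * 3!=6
Coefficient = 5040 / 36 = 140

140


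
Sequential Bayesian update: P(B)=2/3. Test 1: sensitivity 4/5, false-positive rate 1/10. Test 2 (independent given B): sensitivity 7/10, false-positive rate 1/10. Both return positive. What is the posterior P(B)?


After test 1: P(+) = 4/5*2/3 + 1/10*1/3 = 17/30
P(B|+) = (8/15)/(17/30) = 16/17
After test 2 (use post1 as new prior): P(+) = 7/10*16/17 + 1/10*1/17 = 113/170
P(B|+,+) = (56/85)/(113/170) = 112/113

112/113


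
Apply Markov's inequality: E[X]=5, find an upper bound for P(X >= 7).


Markov: P(X >= a) <= E[X]/a
P(X >= 7) <= 5/7

5/7


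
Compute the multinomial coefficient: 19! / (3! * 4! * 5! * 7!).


19! = 121645100408832000
Denominator: 3!=6 * 4!=24 * 5!=120 * 7!=5040
Coefficient = 121645100408832000 / 87091200 = 1396755360

1396755360


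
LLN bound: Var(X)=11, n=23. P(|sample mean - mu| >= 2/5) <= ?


Var(Xbar) = Var(X)/n = 11/23
Chebyshev: P(|Xbar-mu| >= 2/5) <= Var(Xbar)/(2/5)^2 = (11/23)/(4/25) = 275/92
Bound exceeds 1, so trivial bound: 1

1


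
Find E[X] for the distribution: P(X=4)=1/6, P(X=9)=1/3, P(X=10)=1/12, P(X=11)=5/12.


E[X] = sum(x * P(x))
= 4*1/6 + 9*1/3 + 10*1/12 + 11*5/12
= 109/12

109/12


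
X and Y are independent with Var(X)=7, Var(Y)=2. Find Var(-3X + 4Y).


Independence => Cov(X,Y)=0
Var(-3X + 4Y) = (-3)^2*Var(X) + 4^2*Var(Y)
= 9*7 + 16*2 = 95

95


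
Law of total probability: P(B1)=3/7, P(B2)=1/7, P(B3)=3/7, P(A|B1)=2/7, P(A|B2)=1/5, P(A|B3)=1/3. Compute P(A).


P(A) = P(A|B1)P(B1) + P(A|B2)P(B2) + P(A|B3)P(B3)
= 2/7*3/7 + 1/5*1/7 + 1/3*3/7
= 6/49 + 1/35 + 1/7 = 72/245

72/245


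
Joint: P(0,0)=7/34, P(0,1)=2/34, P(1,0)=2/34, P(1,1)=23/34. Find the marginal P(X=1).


P(X=1) = P(1,0)+P(1,1) = 2/34 + 23/34 = 25/34

25/34


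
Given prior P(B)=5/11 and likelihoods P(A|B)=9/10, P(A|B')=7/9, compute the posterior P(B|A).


P(A) = P(A|B)P(B) + P(A|B')P(B') = 9/10*5/11 + 7/9*6/11 = 5/6
P(B|A) = P(A|B)P(B)/P(A) = (9/22)/(5/6) = 27/55

27/55


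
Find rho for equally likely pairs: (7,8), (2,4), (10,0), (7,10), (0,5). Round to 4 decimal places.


Cov(X,Y) = -1.2800, Var(X) = 13.3600, Var(Y) = 11.8400
rho = Cov/(sqrt(VarX)*sqrt(VarY)) = -0.1018

-0.1018


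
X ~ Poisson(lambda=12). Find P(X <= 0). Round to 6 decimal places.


P(X<=0) = e^(-12)*12^0/0!
≈ 0.0000061442
≈ 0.000006

0.000006


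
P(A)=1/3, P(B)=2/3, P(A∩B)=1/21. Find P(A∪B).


P(A∪B) = P(A) + P(B) - P(A∩B)
= 1/3 + 2/3 - 1/21 = 20/21

20/21


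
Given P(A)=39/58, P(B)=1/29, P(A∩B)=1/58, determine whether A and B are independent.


P(A)*P(B) = 39/58*1/29 = 39/1682
P(A∩B) = 1/58 != 39/1682, so not independent

No, A and B are not independent


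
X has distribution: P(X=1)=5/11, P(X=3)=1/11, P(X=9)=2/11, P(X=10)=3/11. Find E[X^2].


E[X^2] = sum(g(x)*P(x))
= 1*5/11 + 9*1/11 + 81*2/11 + 100*3/11
= 476/11

476/11


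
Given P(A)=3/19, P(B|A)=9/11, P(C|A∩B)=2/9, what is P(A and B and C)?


P(A∩B∩C) = P(A) * P(B|A) * P(C|A∩B)
= 3/19 * 9/11 * 2/9
= 27/209 * 2/9 = 6/209

6/209


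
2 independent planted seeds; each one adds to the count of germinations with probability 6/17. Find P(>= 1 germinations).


P(at least one) = 1 - P(none)
P(none) = (1 - 6/17)^2 = (11/17)^2 = 121/289
P(at least one) = 1 - 121/289 = 168/289

168/289


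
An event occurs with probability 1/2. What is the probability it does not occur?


P(A') = 1 - P(A) = 1 - 1/2 = 1/2

1/2


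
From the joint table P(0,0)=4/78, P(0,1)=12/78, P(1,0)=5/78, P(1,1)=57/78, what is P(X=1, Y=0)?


Read from table: P(X=1, Y=0) = 5/78

5/78


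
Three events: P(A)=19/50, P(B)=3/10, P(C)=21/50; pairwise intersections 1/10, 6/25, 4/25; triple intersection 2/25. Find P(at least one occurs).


P(A∪B∪C) = P(A)+P(B)+P(C) - P(AB)-P(AC)-P(BC) + P(ABC)
= 19/50+3/10+21/50 - 1/10-6/25-4/25 + 2/25
= 17/25

17/25


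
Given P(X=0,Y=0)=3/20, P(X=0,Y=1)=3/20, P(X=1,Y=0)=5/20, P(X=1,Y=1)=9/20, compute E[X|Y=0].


P(Y=0) = 8/20
E[X|Y=0] = (0*3 + 1*5)/8 = 5/8

5/8


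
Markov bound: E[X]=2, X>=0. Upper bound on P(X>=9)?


Markov: P(X >= a) <= E[X]/a
P(X >= 9) <= 2/9

2/9


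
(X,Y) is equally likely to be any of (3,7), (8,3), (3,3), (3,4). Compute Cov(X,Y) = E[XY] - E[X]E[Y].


E[X]=17/4, E[Y]=17/4, E[XY]=33/2
Cov(X,Y) = E[XY] - E[X]E[Y] = 33/2 - 17/4*17/4 = -25/16

-25/16


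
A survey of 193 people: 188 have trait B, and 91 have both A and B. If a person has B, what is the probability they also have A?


P(A|B) = P(A∩B)/P(B) = (91/193)/(188/193) = 91/188

91/188


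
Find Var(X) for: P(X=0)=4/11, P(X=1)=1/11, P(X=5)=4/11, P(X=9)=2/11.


E[X] = 39/11, E[X^2] = 263/11
Var(X) = E[X^2] - (E[X])^2 = 263/11 - (39/11)^2 = 1372/121

1372/121


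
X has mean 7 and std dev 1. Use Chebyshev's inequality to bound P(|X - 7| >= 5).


k = 5/1 = 5
Chebyshev: P(|X-mu| >= k*sigma) <= 1/k^2 = 1/5^2 = 1/25

1/25


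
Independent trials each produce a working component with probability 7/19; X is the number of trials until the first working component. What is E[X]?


For geometric (trials until first success), E[X] = 1/p = 1/(7/19) = 19/7

19/7


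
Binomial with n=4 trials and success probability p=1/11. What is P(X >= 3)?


P(X>=3) = P(X=3) + P(X=4)
= 40/14641 + 1/14641
= 41/14641

41/14641


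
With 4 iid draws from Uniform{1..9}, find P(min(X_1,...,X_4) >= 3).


P(min >= 3) = P(all X_i >= 3) = (P(X_1 >= 3))^4
= (7/9)^4 = 2401/6561

2401/6561


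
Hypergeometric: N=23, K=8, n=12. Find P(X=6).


P(X=6) = C(8,6)*C(15,6) / C(23,12)
= 28*5005 / 1352078
= 140140/1352078 = 770/7429

770/7429


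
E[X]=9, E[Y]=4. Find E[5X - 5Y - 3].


E[5X - 5Y - 3] = 5*E[X] - 5*E[Y] - 3
= (5)*(9) + (-5)*(4) + (-3)
= 45 - 20 - 3 = 22

22


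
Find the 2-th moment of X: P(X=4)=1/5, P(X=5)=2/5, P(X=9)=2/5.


E[X^2] = sum(x^2 * P(x))
= 16*1/5 + 25*2/5 + 81*2/5
= 228/5

228/5


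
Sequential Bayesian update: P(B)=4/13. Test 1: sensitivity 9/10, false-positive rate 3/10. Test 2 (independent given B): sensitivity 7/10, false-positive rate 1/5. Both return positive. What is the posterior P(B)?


After test 1: P(+) = 9/10*4/13 + 3/10*9/13 = 63/130
P(B|+) = (18/65)/(63/130) = 4/7
After test 2 (use post1 as new prior): P(+) = 7/10*4/7 + 1/5*3/7 = 17/35
P(B|+,+) = (2/5)/(17/35) = 14/17

14/17


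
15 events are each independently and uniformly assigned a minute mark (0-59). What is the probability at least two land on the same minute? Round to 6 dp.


P(all different) = prod((60-i)/60 for i=0..14) = 0.147943
P(at least one match) = 1 - 0.147943 = 0.852057

0.852057


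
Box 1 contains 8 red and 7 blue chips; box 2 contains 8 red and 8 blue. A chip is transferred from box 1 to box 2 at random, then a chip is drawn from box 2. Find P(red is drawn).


P(transfer red) = 8/15; P(transfer blue) = 7/15
If red transferred: Urn II has 9 red of 17, so P(red|red moved) = 9/17
If blue transferred: Urn II has 8 red of 17, so P(red|blue moved) = 8/17
By total probability: P(red) = 8/15*9/17 + 7/15*8/17 = 128/255

128/255


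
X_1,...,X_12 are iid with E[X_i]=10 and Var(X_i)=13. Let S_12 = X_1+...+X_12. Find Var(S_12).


By independence, Var(S_n) = n*Var(X_1) = 12*13 = 156

156


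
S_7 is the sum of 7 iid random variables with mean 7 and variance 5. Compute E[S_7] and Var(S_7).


E[S_n] = n*mu = 7*7 = 49
Var(S_n) = n*sigma^2 = 7*5 = 35

E[S_7]=49, Var(S_7)=35


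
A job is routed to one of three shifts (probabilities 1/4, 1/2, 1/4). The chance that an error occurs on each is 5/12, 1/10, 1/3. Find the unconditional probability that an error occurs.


P(A) = P(A|B1)P(B1) + P(A|B2)P(B2) + P(A|B3)P(B3)
= 5/12*1/4 + 1/10*1/2 + 1/3*1/4
= 5/48 + 1/20 + 1/12 = 19/80

19/80


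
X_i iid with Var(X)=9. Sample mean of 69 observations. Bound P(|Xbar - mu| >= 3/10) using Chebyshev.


Var(Xbar) = Var(X)/n = 9/69
Chebyshev: P(|Xbar-mu| >= 3/10) <= Var(Xbar)/(3/10)^2 = (3/23)/(9/100) = 100/69
Bound exceeds 1, so trivial bound: 1

1


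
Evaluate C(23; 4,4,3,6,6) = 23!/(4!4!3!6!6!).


23! = 25852016738884976640000
Denominator: 4!=24 * 4!=24 * 3!=6 * 6!=720 * 6!=720
Coefficient = 25852016738884976640000 / 1791590400 = 14429646831600

14429646831600


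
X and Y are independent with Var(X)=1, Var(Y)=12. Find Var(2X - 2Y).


Independence => Cov(X,Y)=0
Var(2X - 2Y) = 2^2*Var(X) + (-2)^2*Var(Y)
= 4*1 + 4*12 = 52

52


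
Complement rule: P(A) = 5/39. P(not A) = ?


P(A') = 1 - P(A) = 1 - 5/39 = 34/39

34/39


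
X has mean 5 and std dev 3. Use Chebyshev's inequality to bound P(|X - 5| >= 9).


k = 9/3 = 3
Chebyshev: P(|X-mu| >= k*sigma) <= 1/k^2 = 1/3^2 = 1/9

1/9


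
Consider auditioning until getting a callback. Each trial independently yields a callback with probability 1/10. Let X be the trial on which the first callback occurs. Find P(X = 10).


P(X=10) = (1-p)^9 * p = (9/10)^9 * 1/10
= 387420489/1000000000 * 1/10 = 387420489/10000000000

387420489/10000000000


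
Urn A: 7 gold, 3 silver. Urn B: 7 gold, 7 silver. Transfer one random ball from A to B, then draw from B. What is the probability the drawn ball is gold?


P(transfer gold) = 7/10; P(transfer silver) = 3/10
If gold transferred: Urn II has 8 gold of 15, so P(gold|gold moved) = 8/15
If silver transferred: Urn II has 7 gold of 15, so P(gold|silver moved) = 7/15
By total probability: P(gold) = 7/10*8/15 + 3/10*7/15 = 77/150

77/150


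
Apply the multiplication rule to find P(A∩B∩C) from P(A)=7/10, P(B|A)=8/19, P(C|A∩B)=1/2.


P(A∩B∩C) = P(A) * P(B|A) * P(C|A∩B)
= 7/10 * 8/19 * 1/2
= 28/95 * 1/2 = 14/95

14/95


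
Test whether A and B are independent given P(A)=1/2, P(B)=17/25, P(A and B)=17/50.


P(A)*P(B) = 1/2*17/25 = 17/50
P(A∩B) = 17/50, which equals P(A)P(B), so independent

Yes, A and B are independent


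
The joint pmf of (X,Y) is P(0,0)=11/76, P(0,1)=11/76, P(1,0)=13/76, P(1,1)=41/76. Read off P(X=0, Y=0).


Read from table: P(X=0, Y=0) = 11/76

11/76


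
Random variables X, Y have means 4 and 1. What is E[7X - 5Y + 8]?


E[7X - 5Y + 8] = 7*E[X] - 5*E[Y] + 8
= (7)*(4) + (-5)*(1) + (8)
= 28 - 5 + 8 = 31

31


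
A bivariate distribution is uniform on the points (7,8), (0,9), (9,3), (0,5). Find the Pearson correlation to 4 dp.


Cov(X,Y) = -4.2500, Var(X) = 16.5000, Var(Y) = 5.6875
rho = Cov/(sqrt(VarX)*sqrt(VarY)) = -0.4387

-0.4387


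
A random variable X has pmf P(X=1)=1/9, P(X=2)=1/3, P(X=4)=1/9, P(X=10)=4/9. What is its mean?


E[X] = sum(x * P(x))
= 1*1/9 + 2*1/3 + 4*1/9 + 10*4/9
= 17/3

17/3


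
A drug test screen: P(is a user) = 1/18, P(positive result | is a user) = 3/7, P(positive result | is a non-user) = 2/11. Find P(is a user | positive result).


P(A) = P(A|B)P(B) + P(A|B')P(B') = 3/7*1/18 + 2/11*17/18 = 271/1386
P(B|A) = P(A|B)P(B)/P(A) = (1/42)/(271/1386) = 33/271

33/271


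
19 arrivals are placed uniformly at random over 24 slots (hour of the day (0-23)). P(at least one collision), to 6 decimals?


P(all different) = prod((24-i)/24 for i=0..18) = 0.000031
P(at least one match) = 1 - 0.000031 = 0.999969

0.999969


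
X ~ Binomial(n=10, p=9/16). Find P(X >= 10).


P(X>=10) = P(X=10)
= 3486784401/1099511627776
= 3486784401/1099511627776

3486784401/1099511627776


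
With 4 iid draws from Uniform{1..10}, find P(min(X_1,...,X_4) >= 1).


P(min >= 1) = P(all X_i >= 1) = (P(X_1 >= 1))^4
= (10/10)^4 = 1^4 = 1

1


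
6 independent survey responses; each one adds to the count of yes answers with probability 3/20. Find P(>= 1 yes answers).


P(at least one) = 1 - P(none)
P(none) = (1 - 3/20)^6 = (17/20)^6 = 24137569/64000000
P(at least one) = 1 - 24137569/64000000 = 39862431/64000000

39862431/64000000


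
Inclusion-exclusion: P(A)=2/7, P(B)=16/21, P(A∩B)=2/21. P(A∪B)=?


P(A∪B) = P(A) + P(B) - P(A∩B)
= 2/7 + 16/21 - 2/21 = 20/21

20/21


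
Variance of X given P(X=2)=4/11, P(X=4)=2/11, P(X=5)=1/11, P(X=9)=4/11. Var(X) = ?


E[X] = 57/11, E[X^2] = 397/11
Var(X) = E[X^2] - (E[X])^2 = 397/11 - (57/11)^2 = 1118/121

1118/121


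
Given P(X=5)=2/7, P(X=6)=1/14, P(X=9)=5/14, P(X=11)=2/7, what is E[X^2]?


E[X^2] = sum(g(x)*P(x))
= 25*2/7 + 36*1/14 + 81*5/14 + 121*2/7
= 1025/14

1025/14


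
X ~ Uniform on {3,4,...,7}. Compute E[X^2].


E[X^2] = (1/5) * sum(x^2 for x=3..7)
= 135/5 = 27

27


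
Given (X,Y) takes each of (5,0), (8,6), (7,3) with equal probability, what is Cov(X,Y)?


E[X]=20/3, E[Y]=3, E[XY]=23
Cov(X,Y) = E[XY] - E[X]E[Y] = 23 - 20/3*3 = 3

3


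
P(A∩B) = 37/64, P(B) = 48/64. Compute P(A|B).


P(A|B) = P(A∩B)/P(B) = (37/64)/(48/64) = 37/48

37/48


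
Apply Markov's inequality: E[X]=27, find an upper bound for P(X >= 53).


Markov: P(X >= a) <= E[X]/a
P(X >= 53) <= 27/53

27/53


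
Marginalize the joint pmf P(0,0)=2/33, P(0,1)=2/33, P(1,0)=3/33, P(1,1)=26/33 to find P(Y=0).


P(Y=0) = P(0,0)+P(1,0) = 2/33 + 3/33 = 5/33

5/33


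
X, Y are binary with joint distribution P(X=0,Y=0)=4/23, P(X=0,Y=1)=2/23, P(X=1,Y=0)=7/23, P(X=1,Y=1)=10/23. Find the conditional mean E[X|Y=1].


P(Y=1) = 12/23
E[X|Y=1] = (0*2 + 1*10)/12 = 10/12 = 5/6

5/6


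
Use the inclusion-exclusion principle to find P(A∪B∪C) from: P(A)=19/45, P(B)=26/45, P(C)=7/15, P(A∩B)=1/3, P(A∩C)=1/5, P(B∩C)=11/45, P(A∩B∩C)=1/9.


P(A∪B∪C) = P(A)+P(B)+P(C) - P(AB)-P(AC)-P(BC) + P(ABC)
= 19/45+26/45+7/15 - 1/3-1/5-11/45 + 1/9
= 4/5

4/5


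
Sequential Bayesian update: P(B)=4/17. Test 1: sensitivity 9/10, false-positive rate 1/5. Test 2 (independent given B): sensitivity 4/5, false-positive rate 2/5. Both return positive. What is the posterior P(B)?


After test 1: P(+) = 9/10*4/17 + 1/5*13/17 = 31/85
P(B|+) = (18/85)/(31/85) = 18/31
After test 2 (use post1 as new prior): P(+) = 4/5*18/31 + 2/5*13/31 = 98/155
P(B|+,+) = (72/155)/(98/155) = 36/49

36/49


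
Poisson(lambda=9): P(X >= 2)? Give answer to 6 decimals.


P(X>=2) = 1 - P(X<=1) = 1 - (e^(-9)*9^0/0! + e^(-9)*9^1/1!)
≈ 1 - (0.0001234098 + 0.0011106882)
= 1 - 0.0012340980 = 0.9987659020
≈ 0.998766

0.998766


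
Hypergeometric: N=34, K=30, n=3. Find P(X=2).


P(X=2) = C(30,2)*C(4,1) / C(34,3)
= 435*4 / 5984
= 1740/5984 = 435/1496

435/1496


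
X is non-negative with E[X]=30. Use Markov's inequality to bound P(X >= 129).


Markov: P(X >= a) <= E[X]/a
P(X >= 129) <= 30/129 = 10/43

10/43


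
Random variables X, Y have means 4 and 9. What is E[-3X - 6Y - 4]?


E[-3X - 6Y - 4] = -3*E[X] - 6*E[Y] - 4
= (-3)*(4) + (-6)*(9) + (-4)
= -12 - 54 - 4 = -70

-70


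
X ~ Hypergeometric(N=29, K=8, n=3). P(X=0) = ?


P(X=0) = C(8,0)*C(21,3) / C(29,3)
= 1*1330 / 3654
= 1330/3654 = 95/261

95/261


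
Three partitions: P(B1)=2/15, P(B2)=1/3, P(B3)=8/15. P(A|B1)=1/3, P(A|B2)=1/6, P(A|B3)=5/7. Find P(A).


P(A) = P(A|B1)P(B1) + P(A|B2)P(B2) + P(A|B3)P(B3)
= 1/3*2/15 + 1/6*1/3 + 5/7*8/15
= 2/45 + 1/18 + 8/21 = 101/210

101/210


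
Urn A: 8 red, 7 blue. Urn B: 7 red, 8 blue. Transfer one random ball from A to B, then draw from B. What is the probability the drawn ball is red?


P(transfer red) = 8/15; P(transfer blue) = 7/15
If red transferred: Urn II has 8 red of 16, so P(red|red moved) = 1/2
If blue transferred: Urn II has 7 red of 16, so P(red|blue moved) = 7/16
By total probability: P(red) = 8/15*1/2 + 7/15*7/16 = 113/240

113/240


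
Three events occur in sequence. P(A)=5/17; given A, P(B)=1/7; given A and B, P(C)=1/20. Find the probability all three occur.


P(A∩B∩C) = P(A) * P(B|A) * P(C|A∩B)
= 5/17 * 1/7 * 1/20
= 5/119 * 1/20 = 1/476

1/476


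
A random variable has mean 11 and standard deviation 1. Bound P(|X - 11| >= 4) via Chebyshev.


k = 4/1 = 4
Chebyshev: P(|X-mu| >= k*sigma) <= 1/k^2 = 1/4^2 = 1/16

1/16


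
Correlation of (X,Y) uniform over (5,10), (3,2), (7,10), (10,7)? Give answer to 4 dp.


Cov(X,Y) = 3.6875, Var(X) = 6.6875, Var(Y) = 10.6875
rho = Cov/(sqrt(VarX)*sqrt(VarY)) = 0.4362

0.4362


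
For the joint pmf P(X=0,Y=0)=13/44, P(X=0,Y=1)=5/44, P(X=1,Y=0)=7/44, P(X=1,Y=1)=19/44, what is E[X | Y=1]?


P(Y=1) = 24/44
E[X|Y=1] = (0*5 + 1*19)/24 = 19/24

19/24


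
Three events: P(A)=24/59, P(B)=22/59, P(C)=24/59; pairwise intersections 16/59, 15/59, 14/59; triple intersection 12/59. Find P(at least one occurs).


P(A∪B∪C) = P(A)+P(B)+P(C) - P(AB)-P(AC)-P(BC) + P(ABC)
= 24/59+22/59+24/59 - 16/59-15/59-14/59 + 12/59
= 37/59

37/59


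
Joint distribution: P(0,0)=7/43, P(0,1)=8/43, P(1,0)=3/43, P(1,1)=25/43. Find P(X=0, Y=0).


Read from table: P(X=0, Y=0) = 7/43

7/43


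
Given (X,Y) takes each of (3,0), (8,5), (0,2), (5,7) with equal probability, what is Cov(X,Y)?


E[X]=4, E[Y]=7/2, E[XY]=75/4
Cov(X,Y) = E[XY] - E[X]E[Y] = 75/4 - 4*7/2 = 19/4

19/4


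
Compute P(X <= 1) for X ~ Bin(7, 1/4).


P(X<=1) = P(X=0) + P(X=1)
= 2187/16384 + 5103/16384
= 3645/8192

3645/8192


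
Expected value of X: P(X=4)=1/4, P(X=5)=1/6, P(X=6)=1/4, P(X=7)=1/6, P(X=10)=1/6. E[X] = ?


E[X] = sum(x * P(x))
= 4*1/4 + 5*1/6 + 6*1/4 + 7*1/6 + 10*1/6
= 37/6

37/6


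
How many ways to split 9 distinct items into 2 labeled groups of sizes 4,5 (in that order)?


9! = 362880
Denominator: 4!=24 * 5!=120
Coefficient = 362880 / 2880 = 126

126


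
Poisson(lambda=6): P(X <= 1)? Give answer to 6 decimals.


P(X<=1) = e^(-6)*6^0/0! + e^(-6)*6^1/1!
≈ 0.0024787522 + 0.0148725131
= 0.0173512653
≈ 0.017351

0.017351


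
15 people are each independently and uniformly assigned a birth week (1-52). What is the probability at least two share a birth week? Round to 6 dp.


P(all different) = prod((52-i)/52 for i=0..14) = 0.106626
P(at least one match) = 1 - 0.106626 = 0.893374

0.893374


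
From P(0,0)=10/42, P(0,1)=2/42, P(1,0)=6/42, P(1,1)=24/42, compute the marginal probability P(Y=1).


P(Y=1) = P(0,1)+P(1,1) = 2/42 + 24/42 = 26/42 = 13/21

13/21


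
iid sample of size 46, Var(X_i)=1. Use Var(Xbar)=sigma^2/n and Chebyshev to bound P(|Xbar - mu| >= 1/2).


Var(Xbar) = Var(X)/n = 1/46
Chebyshev: P(|Xbar-mu| >= 1/2) <= Var(Xbar)/(1/2)^2 = (1/46)/(1/4) = 2/23

2/23


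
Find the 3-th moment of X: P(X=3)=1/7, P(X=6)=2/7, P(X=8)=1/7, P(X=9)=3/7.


E[X^3] = sum(x^3 * P(x))
= 27*1/7 + 216*2/7 + 512*1/7 + 729*3/7
= 3158/7

3158/7


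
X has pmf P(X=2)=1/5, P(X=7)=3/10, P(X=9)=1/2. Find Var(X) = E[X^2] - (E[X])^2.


E[X] = 7, E[X^2] = 56
Var(X) = E[X^2] - (E[X])^2 = 56 - (7)^2 = 7

7


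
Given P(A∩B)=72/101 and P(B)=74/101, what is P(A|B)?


P(A|B) = P(A∩B)/P(B) = (72/101)/(74/101) = 72/74 = 36/37

36/37


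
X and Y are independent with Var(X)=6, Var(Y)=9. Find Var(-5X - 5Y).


Independence => Cov(X,Y)=0
Var(-5X - 5Y) = (-5)^2*Var(X) + (-5)^2*Var(Y)
= 25*6 + 25*9 = 375

375


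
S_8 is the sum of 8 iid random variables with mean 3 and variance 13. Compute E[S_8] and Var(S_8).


E[S_n] = n*mu = 8*3 = 24
Var(S_n) = n*sigma^2 = 8*13 = 104

E[S_8]=24, Var(S_8)=104


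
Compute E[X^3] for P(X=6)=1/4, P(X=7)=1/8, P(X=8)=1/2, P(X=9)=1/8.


E[X^3] = sum(g(x)*P(x))
= 216*1/4 + 343*1/8 + 512*1/2 + 729*1/8
= 444

444


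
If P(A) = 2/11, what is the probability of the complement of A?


P(A') = 1 - P(A) = 1 - 2/11 = 9/11

9/11


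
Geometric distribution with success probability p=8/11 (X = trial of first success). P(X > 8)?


P(X > 8) = P(first 8 trials all fail) = (1-p)^8 = (3/11)^8 = 6561/214358881

6561/214358881


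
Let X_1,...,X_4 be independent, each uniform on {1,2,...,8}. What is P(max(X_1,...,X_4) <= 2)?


P(max <= 2) = P(all X_i <= 2) = (P(X_1 <= 2))^4
= (2/8)^4 = (1/4)^4 = 1/256

1/256


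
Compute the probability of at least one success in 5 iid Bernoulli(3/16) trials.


P(at least one) = 1 - P(none)
P(none) = (1 - 3/16)^5 = (13/16)^5 = 371293/1048576
P(at least one) = 1 - 371293/1048576 = 677283/1048576

677283/1048576


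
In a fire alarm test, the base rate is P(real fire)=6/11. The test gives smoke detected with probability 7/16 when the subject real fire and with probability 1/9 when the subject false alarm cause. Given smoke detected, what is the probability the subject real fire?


P(A) = P(A|B)P(B) + P(A|B')P(B') = 7/16*6/11 + 1/9*5/11 = 229/792
P(B|A) = P(A|B)P(B)/P(A) = (21/88)/(229/792) = 189/229

189/229


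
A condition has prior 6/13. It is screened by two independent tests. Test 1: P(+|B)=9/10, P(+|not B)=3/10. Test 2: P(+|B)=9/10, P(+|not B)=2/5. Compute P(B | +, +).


After test 1: P(+) = 9/10*6/13 + 3/10*7/13 = 15/26
P(B|+) = (27/65)/(15/26) = 18/25
After test 2 (use post1 as new prior): P(+) = 9/10*18/25 + 2/5*7/25 = 19/25
P(B|+,+) = (81/125)/(19/25) = 81/95

81/95


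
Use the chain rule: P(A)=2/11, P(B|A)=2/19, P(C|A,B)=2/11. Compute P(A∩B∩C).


P(A∩B∩C) = P(A) * P(B|A) * P(C|A∩B)
= 2/11 * 2/19 * 2/11
= 4/209 * 2/11 = 8/2299

8/2299


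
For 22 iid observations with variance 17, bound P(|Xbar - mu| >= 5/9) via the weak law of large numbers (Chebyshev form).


Var(Xbar) = Var(X)/n = 17/22
Chebyshev: P(|Xbar-mu| >= 5/9) <= Var(Xbar)/(5/9)^2 = (17/22)/(25/81) = 1377/550
Bound exceeds 1, so trivial bound: 1

1


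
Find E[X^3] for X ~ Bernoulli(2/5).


For Bernoulli: X in {0,1}
E[X^3] = 0^3*(1-2/5) + 1^3*2/5 = 2/5

2/5


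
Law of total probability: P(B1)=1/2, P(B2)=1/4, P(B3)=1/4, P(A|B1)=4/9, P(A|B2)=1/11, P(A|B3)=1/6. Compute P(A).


P(A) = P(A|B1)P(B1) + P(A|B2)P(B2) + P(A|B3)P(B3)
= 4/9*1/2 + 1/11*1/4 + 1/6*1/4
= 2/9 + 1/44 + 1/24 = 227/792

227/792


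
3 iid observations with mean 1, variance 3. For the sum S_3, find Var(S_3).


By independence, Var(S_n) = n*Var(X_1) = 3*3 = 9

9


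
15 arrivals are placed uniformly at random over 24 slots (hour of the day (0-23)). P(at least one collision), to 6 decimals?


P(all different) = prod((24-i)/24 for i=0..14) = 0.003387
P(at least one match) = 1 - 0.003387 = 0.996613

0.996613


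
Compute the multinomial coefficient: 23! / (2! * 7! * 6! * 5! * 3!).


23! = 25852016738884976640000
Denominator: 2!=2 * 7!=5040 * 6!=720 * 5!=120 * 3!=6
Coefficient = 25852016738884976640000 / 5225472000 = 4947307485120

4947307485120


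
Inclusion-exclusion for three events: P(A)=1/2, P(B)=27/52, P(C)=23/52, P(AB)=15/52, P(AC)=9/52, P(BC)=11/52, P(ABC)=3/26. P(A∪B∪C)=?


P(A∪B∪C) = P(A)+P(B)+P(C) - P(AB)-P(AC)-P(BC) + P(ABC)
= 1/2+27/52+23/52 - 15/52-9/52-11/52 + 3/26
= 47/52

47/52


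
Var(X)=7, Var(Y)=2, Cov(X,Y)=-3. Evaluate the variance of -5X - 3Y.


Var(-5X - 3Y) = (-5)^2*Var(X) + (-3)^2*Var(Y) + 2*(-5)*(-3)*Cov(X,Y)
= 25*7 + 9*2 + 30*(-3)
= 175 + 18 - 90 = 103

103


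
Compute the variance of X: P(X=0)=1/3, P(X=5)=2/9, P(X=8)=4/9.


E[X] = 14/3, E[X^2] = 34
Var(X) = E[X^2] - (E[X])^2 = 34 - (14/3)^2 = 110/9

110/9


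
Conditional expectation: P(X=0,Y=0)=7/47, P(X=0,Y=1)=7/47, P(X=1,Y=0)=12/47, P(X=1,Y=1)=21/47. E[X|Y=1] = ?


P(Y=1) = 28/47
E[X|Y=1] = (0*7 + 1*21)/28 = 21/28 = 3/4

3/4


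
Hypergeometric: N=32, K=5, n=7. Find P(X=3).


P(X=3) = C(5,3)*C(27,4) / C(32,7)
= 10*17550 / 3365856
= 175500/3365856 = 375/7192

375/7192


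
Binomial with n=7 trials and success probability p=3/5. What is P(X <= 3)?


P(X<=3) = P(X=0) + P(X=1) + P(X=2) + P(X=3)
= 128/78125 + 1344/78125 + 6048/78125 + 3024/15625
= 4528/15625

4528/15625


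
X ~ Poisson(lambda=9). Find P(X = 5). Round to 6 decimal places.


P(X=5) = e^(-9) * 9^5 / 5!
≈ 0.0001234098041 * 59049 / 120
≈ 0.060727

0.060727


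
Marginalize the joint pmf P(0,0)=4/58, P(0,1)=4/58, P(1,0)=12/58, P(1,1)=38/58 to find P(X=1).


P(X=1) = P(1,0)+P(1,1) = 12/58 + 38/58 = 50/58 = 25/29

25/29


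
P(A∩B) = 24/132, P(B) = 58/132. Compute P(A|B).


P(A|B) = P(A∩B)/P(B) = (24/132)/(58/132) = 24/58 = 12/29

12/29


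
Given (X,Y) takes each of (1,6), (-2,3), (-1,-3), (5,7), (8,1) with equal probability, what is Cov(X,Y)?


E[X]=11/5, E[Y]=14/5, E[XY]=46/5
Cov(X,Y) = E[XY] - E[X]E[Y] = 46/5 - 11/5*14/5 = 76/25

76/25


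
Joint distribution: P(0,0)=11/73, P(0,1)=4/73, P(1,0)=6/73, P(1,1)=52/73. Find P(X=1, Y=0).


Read from table: P(X=1, Y=0) = 6/73

6/73


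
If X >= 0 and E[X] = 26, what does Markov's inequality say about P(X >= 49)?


Markov: P(X >= a) <= E[X]/a
P(X >= 49) <= 26/49

26/49


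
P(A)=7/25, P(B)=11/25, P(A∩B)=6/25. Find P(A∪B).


P(A∪B) = P(A) + P(B) - P(A∩B)
= 7/25 + 11/25 - 6/25 = 12/25

12/25


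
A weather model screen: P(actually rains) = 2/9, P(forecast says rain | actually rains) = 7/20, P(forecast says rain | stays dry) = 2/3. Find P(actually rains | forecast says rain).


P(A) = P(A|B)P(B) + P(A|B')P(B') = 7/20*2/9 + 2/3*7/9 = 161/270
P(B|A) = P(A|B)P(B)/P(A) = (7/90)/(161/270) = 3/23

3/23


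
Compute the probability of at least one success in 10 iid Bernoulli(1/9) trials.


P(at least one) = 1 - P(none)
P(none) = (1 - 1/9)^10 = (8/9)^10 = 1073741824/3486784401
P(at least one) = 1 - 1073741824/3486784401 = 2413042577/3486784401

2413042577/3486784401


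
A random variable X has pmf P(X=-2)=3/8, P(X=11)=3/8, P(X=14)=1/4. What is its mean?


E[X] = sum(x * P(x))
= -2*3/8 + 11*3/8 + 14*1/4
= 55/8

55/8


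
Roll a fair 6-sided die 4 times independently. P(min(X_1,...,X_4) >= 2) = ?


P(min >= 2) = P(all X_i >= 2) = (P(X_1 >= 2))^4
= (5/6)^4 = 625/1296

625/1296


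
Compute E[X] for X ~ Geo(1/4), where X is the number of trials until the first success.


For geometric (trials until first success), E[X] = 1/p = 1/(1/4) = 4

4


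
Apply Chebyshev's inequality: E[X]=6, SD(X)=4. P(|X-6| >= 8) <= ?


k = 8/4 = 2
Chebyshev: P(|X-mu| >= k*sigma) <= 1/k^2 = 1/2^2 = 1/4

1/4


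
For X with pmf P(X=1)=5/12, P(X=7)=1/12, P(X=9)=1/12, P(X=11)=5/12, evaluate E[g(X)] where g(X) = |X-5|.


E[|X-5|] = sum(g(x)*P(x))
= 4*5/12 + 2*1/12 + 4*1/12 + 6*5/12
= 14/3

14/3


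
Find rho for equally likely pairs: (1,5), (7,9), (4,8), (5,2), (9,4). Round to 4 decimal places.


Cov(X,Y) = 0.0800, Var(X) = 7.3600, Var(Y) = 6.6400
rho = Cov/(sqrt(VarX)*sqrt(VarY)) = 0.0114

0.0114


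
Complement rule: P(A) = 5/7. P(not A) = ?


P(A') = 1 - P(A) = 1 - 5/7 = 2/7

2/7


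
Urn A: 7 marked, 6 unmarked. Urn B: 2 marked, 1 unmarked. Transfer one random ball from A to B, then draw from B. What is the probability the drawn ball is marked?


P(transfer marked) = 7/13; P(transfer unmarked) = 6/13
If marked transferred: Urn II has 3 marked of 4, so P(marked|marked moved) = 3/4
If unmarked transferred: Urn II has 2 marked of 4, so P(marked|unmarked moved) = 1/2
By total probability: P(marked) = 7/13*3/4 + 6/13*1/2 = 33/52

33/52


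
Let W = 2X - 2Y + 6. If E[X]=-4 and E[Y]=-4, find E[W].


E[2X - 2Y + 6] = 2*E[X] - 2*E[Y] + 6
= (2)*(-4) + (-2)*(-4) + (6)
= -8 + 8 + 6 = 6

6


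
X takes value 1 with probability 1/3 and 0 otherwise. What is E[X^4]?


For Bernoulli: X in {0,1}
E[X^4] = 0^4*(1-1/3) + 1^4*1/3 = 1/3

1/3


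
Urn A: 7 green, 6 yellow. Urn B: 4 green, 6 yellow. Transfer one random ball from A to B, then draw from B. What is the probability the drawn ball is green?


P(transfer green) = 7/13; P(transfer yellow) = 6/13
If green transferred: Urn II has 5 green of 11, so P(green|green moved) = 5/11
If yellow transferred: Urn II has 4 green of 11, so P(green|yellow moved) = 4/11
By total probability: P(green) = 7/13*5/11 + 6/13*4/11 = 59/143

59/143


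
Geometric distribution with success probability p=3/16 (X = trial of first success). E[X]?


For geometric (trials until first success), E[X] = 1/p = 1/(3/16) = 16/3

16/3


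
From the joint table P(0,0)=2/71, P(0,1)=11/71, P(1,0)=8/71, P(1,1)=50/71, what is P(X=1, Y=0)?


Read from table: P(X=1, Y=0) = 8/71

8/71


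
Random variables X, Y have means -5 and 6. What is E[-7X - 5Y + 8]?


E[-7X - 5Y + 8] = -7*E[X] - 5*E[Y] + 8
= (-7)*(-5) + (-5)*(6) + (8)
= 35 - 30 + 8 = 13

13


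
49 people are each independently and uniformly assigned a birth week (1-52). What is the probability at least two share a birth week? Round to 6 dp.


P(all different) = prod((52-i)/52 for i=0..48) = 0.000000
P(at least one match) = 1 - 0.000000 = 1.000000

1.000000


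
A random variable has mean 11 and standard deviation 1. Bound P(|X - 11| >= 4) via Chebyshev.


k = 4/1 = 4
Chebyshev: P(|X-mu| >= k*sigma) <= 1/k^2 = 1/4^2 = 1/16

1/16


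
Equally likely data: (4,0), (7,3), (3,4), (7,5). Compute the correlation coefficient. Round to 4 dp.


Cov(X,Y) = 1.2500, Var(X) = 3.1875, Var(Y) = 3.5000
rho = Cov/(sqrt(VarX)*sqrt(VarY)) = 0.3742

0.3742


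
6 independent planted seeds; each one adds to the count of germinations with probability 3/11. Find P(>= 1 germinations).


P(at least one) = 1 - P(none)
P(none) = (1 - 3/11)^6 = (8/11)^6 = 262144/1771561
P(at least one) = 1 - 262144/1771561 = 1509417/1771561

1509417/1771561


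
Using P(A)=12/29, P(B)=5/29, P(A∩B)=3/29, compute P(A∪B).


P(A∪B) = P(A) + P(B) - P(A∩B)
= 12/29 + 5/29 - 3/29 = 14/29

14/29


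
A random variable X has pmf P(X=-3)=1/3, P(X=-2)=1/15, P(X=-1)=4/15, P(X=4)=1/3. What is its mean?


E[X] = sum(x * P(x))
= -3*1/3 - 2*1/15 - 1*4/15 + 4*1/3
= -1/15

-1/15


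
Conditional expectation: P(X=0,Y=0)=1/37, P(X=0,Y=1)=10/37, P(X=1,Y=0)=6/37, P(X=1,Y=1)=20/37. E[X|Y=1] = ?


P(Y=1) = 30/37
E[X|Y=1] = (0*10 + 1*20)/30 = 20/30 = 2/3

2/3


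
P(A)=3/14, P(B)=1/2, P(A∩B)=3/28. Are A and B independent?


P(A)*P(B) = 3/14*1/2 = 3/28
P(A∩B) = 3/28, which equals P(A)P(B), so independent

Yes, A and B are independent


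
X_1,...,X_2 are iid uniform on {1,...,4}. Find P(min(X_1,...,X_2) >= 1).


P(min >= 1) = P(all X_i >= 1) = (P(X_1 >= 1))^2
= (4/4)^2 = 1^2 = 1

1


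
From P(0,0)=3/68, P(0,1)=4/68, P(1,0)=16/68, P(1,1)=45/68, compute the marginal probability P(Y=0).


P(Y=0) = P(0,0)+P(1,0) = 3/68 + 16/68 = 19/68

19/68


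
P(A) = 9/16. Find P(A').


P(A') = 1 - P(A) = 1 - 9/16 = 7/16

7/16


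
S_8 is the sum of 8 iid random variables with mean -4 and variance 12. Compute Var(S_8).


By independence, Var(S_n) = n*Var(X_1) = 8*12 = 96

96


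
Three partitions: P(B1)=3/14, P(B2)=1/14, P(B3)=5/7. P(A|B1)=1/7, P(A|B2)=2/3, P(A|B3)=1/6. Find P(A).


P(A) = P(A|B1)P(B1) + P(A|B2)P(B2) + P(A|B3)P(B3)
= 1/7*3/14 + 2/3*1/14 + 1/6*5/7
= 3/98 + 1/21 + 5/42 = 29/147

29/147


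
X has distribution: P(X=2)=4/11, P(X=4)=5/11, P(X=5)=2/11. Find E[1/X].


E[1/X] = sum(g(x)*P(x))
= 1/2*4/11 + 1/4*5/11 + 1/5*2/11
= 73/220

73/220


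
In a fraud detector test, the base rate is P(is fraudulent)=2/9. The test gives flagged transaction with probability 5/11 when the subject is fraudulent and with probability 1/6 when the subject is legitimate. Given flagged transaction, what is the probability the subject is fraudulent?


P(A) = P(A|B)P(B) + P(A|B')P(B') = 5/11*2/9 + 1/6*7/9 = 137/594
P(B|A) = P(A|B)P(B)/P(A) = (10/99)/(137/594) = 60/137

60/137


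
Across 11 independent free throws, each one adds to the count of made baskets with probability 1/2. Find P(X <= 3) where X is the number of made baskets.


P(X<=3) = P(X=0) + P(X=1) + P(X=2) + P(X=3)
= 1/2048 + 11/2048 + 55/2048 + 165/2048
= 29/256

29/256


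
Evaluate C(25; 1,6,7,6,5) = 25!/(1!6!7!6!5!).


25! = 15511210043330985984000000
Denominator: 1!=1 * 6!=720 * 7!=5040 * 6!=720 * 5!=120
Coefficient = 15511210043330985984000000 / 313528320000 = 49473074851200

49473074851200


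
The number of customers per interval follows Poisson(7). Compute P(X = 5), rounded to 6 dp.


P(X=5) = e^(-7) * 7^5 / 5!
≈ 0.0009118819656 * 16807 / 120
≈ 0.127717

0.127717


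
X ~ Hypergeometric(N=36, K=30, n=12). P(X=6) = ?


P(X=6) = C(30,6)*C(6,6) / C(36,12)
= 593775*1 / 1251677700
= 593775/1251677700 = 1/2108

1/2108


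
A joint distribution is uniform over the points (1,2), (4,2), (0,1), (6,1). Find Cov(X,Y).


E[X]=11/4, E[Y]=3/2, E[XY]=4
Cov(X,Y) = E[XY] - E[X]E[Y] = 4 - 11/4*3/2 = -1/8

-1/8


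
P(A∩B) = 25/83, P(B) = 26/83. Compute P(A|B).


P(A|B) = P(A∩B)/P(B) = (25/83)/(26/83) = 25/26

25/26


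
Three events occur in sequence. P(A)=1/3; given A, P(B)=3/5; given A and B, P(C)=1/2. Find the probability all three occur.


P(A∩B∩C) = P(A) * P(B|A) * P(C|A∩B)
= 1/3 * 3/5 * 1/2
= 1/5 * 1/2 = 1/10

1/10


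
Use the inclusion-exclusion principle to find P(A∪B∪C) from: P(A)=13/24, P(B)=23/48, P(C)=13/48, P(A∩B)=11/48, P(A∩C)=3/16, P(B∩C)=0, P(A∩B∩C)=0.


P(A∪B∪C) = P(A)+P(B)+P(C) - P(AB)-P(AC)-P(BC) + P(ABC)
= 13/24+23/48+13/48 - 11/48-3/16-0 + 0
= 7/8

7/8


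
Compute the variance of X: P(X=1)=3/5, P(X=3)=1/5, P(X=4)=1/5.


E[X] = 2, E[X^2] = 28/5
Var(X) = E[X^2] - (E[X])^2 = 28/5 - (2)^2 = 8/5

8/5


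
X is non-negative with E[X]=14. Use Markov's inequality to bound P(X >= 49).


Markov: P(X >= a) <= E[X]/a
P(X >= 49) <= 14/49 = 2/7

2/7


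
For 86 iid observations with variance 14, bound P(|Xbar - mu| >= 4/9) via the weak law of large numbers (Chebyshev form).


Var(Xbar) = Var(X)/n = 14/86
Chebyshev: P(|Xbar-mu| >= 4/9) <= Var(Xbar)/(4/9)^2 = (7/43)/(16/81) = 567/688

567/688


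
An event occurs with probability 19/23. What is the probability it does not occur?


P(A') = 1 - P(A) = 1 - 19/23 = 4/23

4/23


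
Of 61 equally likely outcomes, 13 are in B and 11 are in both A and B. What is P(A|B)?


P(A|B) = P(A∩B)/P(B) = (11/61)/(13/61) = 11/13

11/13


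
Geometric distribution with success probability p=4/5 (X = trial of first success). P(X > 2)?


P(X > 2) = P(first 2 trials all fail) = (1-p)^2 = (1/5)^2 = 1/25

1/25
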